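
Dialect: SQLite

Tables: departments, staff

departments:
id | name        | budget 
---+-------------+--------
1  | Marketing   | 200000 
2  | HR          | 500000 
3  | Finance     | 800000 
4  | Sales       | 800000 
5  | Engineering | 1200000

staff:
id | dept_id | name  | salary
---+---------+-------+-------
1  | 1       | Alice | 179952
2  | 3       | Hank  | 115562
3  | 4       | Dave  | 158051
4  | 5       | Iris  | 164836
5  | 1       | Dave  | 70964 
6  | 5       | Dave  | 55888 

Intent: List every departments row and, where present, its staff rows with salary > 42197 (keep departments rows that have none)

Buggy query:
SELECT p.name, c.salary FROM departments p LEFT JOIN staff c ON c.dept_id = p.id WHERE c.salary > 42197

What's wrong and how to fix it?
Bug: Filtering c.salary in WHERE discards the NULL rows produced by LEFT JOIN, turning it into an inner join

Fix: Move the right-table condition into the ON clause so unmatched parents are kept

Corrected query:
SELECT p.name, c.salary FROM departments p LEFT JOIN staff c ON c.dept_id = p.id AND c.salary > 42197

Result:
name        | salary
------------+-------
Marketing   | 70964 
Marketing   | 179952
HR          | NULL  
Finance     | 115562
Sales       | 158051
Engineering | 55888 
Engineering | 164836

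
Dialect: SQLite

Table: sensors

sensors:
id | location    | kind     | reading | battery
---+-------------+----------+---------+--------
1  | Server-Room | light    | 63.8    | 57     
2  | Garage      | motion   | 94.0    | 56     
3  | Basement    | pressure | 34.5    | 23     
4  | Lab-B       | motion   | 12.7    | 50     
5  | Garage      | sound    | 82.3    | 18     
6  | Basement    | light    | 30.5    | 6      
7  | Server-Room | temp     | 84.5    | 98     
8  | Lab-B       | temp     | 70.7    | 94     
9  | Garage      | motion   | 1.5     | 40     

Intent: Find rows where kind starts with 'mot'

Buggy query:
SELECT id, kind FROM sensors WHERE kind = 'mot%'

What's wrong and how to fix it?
Bug: '=' compares the literal string including the % character; pattern matching needs LIKE

Fix: Use LIKE for wildcard pattern matching

Corrected query:
SELECT id, kind FROM sensors WHERE kind LIKE 'mot%'

Result:
id | kind  
---+-------
2  | motion
4  | motion
9  | motion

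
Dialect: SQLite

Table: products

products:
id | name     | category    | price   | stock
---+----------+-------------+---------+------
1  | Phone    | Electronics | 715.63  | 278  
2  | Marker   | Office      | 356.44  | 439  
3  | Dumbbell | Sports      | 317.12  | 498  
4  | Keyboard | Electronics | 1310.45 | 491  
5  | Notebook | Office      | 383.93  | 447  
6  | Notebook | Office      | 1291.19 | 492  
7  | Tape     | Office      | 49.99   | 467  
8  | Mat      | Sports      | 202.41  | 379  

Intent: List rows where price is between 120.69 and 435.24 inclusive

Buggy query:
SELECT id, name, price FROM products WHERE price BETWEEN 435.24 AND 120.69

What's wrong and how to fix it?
Bug: BETWEEN expects the lower bound first; with 435.24 AND 120.69 the range is empty

Fix: Write BETWEEN 120.69 AND 435.24

Corrected query:
SELECT id, name, price FROM products WHERE price BETWEEN 120.69 AND 435.24

Result:
id | name     | price 
---+----------+-------
2  | Marker   | 356.44
3  | Dumbbell | 317.12
5  | Notebook | 383.93
8  | Mat      | 202.41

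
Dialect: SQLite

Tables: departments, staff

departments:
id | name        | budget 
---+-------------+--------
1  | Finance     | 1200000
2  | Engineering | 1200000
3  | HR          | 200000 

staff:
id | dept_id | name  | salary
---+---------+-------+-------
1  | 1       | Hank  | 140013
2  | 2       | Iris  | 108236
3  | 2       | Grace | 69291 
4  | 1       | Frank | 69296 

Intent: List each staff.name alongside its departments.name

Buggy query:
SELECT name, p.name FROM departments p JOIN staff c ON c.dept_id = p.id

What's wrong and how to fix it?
Bug: Both tables have a 'name' column; the unqualified reference is ambiguous

Fix: Prefix ambiguous columns with the table alias

Corrected query:
SELECT c.name, p.name FROM departments p JOIN staff c ON c.dept_id = p.id

Result:
name  | name       
------+------------
Hank  | Finance    
Iris  | Engineering
Grace | Engineering
Frank | Finance    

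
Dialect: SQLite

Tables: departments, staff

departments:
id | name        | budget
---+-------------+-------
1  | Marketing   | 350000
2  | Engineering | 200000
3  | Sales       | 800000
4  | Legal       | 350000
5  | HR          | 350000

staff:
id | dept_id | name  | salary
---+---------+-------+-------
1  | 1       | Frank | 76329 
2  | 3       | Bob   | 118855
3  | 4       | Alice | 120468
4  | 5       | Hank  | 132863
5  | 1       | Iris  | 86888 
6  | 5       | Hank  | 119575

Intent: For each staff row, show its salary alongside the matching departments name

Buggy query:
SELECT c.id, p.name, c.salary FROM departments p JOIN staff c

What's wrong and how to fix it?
Bug: Missing join condition: each staff row is matched to all departments rows instead of just its own

Fix: Add ON c.dept_id = p.id to the JOIN

Corrected query:
SELECT c.id, p.name, c.salary FROM departments p JOIN staff c ON c.dept_id = p.id

Result:
id | name      | salary
---+-----------+-------
1  | Marketing | 76329 
2  | Sales     | 118855
3  | Legal     | 120468
4  | HR        | 132863
5  | Marketing | 86888 
6  | HR        | 119575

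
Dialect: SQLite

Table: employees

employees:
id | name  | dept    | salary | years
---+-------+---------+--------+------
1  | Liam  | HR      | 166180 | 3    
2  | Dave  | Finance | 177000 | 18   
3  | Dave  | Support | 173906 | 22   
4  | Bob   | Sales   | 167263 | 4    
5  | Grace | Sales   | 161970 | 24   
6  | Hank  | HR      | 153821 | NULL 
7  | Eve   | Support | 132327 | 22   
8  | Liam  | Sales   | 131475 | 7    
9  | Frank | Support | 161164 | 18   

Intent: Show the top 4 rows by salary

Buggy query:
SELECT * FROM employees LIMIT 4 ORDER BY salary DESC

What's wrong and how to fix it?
Bug: ORDER BY cannot follow LIMIT; LIMIT is the final clause

Fix: Sort with ORDER BY, then apply LIMIT

Corrected query:
SELECT * FROM employees ORDER BY salary DESC LIMIT 4

Result:
id | name | dept    | salary | years
---+------+---------+--------+------
2  | Dave | Finance | 177000 | 18   
3  | Dave | Support | 173906 | 22   
4  | Bob  | Sales   | 167263 | 4    
1  | Liam | HR      | 166180 | 3    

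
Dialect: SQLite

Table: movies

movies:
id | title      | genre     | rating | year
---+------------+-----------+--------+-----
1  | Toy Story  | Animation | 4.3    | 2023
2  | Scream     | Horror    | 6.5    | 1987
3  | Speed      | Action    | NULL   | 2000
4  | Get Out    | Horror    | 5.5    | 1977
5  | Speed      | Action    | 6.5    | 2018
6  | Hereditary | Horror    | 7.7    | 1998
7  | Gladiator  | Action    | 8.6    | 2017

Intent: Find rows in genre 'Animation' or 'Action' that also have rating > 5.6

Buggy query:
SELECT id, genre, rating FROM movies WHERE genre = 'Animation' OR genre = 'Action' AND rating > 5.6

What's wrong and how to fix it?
Bug: Without parentheses, AND is evaluated before OR, so the rating filter only applies to the 'Action' branch

Fix: Add parentheses around the OR so the AND applies to both alternatives

Corrected query:
SELECT id, genre, rating FROM movies WHERE (genre = 'Animation' OR genre = 'Action') AND rating > 5.6

Result:
id | genre  | rating
---+--------+-------
5  | Action | 6.5   
7  | Action | 8.6   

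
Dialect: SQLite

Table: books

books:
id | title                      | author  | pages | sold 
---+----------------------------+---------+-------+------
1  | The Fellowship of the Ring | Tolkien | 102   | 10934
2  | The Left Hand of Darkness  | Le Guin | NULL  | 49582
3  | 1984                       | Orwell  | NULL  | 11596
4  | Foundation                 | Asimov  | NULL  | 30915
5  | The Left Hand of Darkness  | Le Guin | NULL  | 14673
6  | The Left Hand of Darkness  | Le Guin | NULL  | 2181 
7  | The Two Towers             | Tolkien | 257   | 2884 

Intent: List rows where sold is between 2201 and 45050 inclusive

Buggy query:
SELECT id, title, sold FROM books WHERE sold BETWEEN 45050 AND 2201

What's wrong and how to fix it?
Bug: The bounds are reversed; BETWEEN a AND b requires a <= b to match anything

Fix: Write BETWEEN 2201 AND 45050

Corrected query:
SELECT id, title, sold FROM books WHERE sold BETWEEN 2201 AND 45050

Result:
id | title                      | sold 
---+----------------------------+------
1  | The Fellowship of the Ring | 10934
3  | 1984                       | 11596
4  | Foundation                 | 30915
5  | The Left Hand of Darkness  | 14673
7  | The Two Towers             | 2884 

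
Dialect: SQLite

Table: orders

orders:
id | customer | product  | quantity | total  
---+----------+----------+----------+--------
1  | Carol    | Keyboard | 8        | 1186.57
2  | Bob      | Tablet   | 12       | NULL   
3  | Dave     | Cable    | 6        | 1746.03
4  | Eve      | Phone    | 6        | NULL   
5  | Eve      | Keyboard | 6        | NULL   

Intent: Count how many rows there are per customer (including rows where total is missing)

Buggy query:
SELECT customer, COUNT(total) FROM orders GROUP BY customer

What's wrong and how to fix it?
Bug: COUNT(total) skips NULLs, so groups with missing total are undercounted

Fix: Replace COUNT(total) with COUNT(*)

Corrected query:
SELECT customer, COUNT(*) FROM orders GROUP BY customer

Result:
customer | COUNT(*)
---------+---------
Bob      | 1       
Carol    | 1       
Dave     | 1       
Eve      | 2       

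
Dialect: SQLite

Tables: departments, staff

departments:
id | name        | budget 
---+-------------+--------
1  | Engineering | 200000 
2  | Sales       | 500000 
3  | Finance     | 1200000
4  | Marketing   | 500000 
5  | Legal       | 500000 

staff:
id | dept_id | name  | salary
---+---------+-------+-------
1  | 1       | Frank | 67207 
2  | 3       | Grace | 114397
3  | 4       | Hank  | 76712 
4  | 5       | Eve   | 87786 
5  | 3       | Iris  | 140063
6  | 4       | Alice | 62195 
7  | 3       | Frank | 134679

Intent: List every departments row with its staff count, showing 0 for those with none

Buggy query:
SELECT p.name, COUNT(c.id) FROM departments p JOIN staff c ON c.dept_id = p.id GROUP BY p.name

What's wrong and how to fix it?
Bug: An inner join excludes parents with zero children

Fix: Switch to LEFT JOIN to retain unmatched parent rows

Corrected query:
SELECT p.name, COUNT(c.id) FROM departments p LEFT JOIN staff c ON c.dept_id = p.id GROUP BY p.name

Result:
name        | COUNT(c.id)
------------+------------
Engineering | 1          
Finance     | 3          
Legal       | 1          
Marketing   | 2          
Sales       | 0          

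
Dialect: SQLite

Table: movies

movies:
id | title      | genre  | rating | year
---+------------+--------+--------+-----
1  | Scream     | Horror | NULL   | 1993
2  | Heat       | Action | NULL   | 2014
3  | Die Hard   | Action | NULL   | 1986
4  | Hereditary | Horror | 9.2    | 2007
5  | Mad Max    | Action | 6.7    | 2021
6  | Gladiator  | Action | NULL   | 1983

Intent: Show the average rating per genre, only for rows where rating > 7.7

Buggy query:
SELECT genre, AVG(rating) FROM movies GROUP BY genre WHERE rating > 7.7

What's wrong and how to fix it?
Bug: Row-level WHERE must come before GROUP BY in the clause order

Fix: Move the WHERE clause before GROUP BY

Corrected query:
SELECT genre, AVG(rating) FROM movies WHERE rating > 7.7 GROUP BY genre

Result:
genre  | AVG(rating)
-------+------------
Horror | 9.2        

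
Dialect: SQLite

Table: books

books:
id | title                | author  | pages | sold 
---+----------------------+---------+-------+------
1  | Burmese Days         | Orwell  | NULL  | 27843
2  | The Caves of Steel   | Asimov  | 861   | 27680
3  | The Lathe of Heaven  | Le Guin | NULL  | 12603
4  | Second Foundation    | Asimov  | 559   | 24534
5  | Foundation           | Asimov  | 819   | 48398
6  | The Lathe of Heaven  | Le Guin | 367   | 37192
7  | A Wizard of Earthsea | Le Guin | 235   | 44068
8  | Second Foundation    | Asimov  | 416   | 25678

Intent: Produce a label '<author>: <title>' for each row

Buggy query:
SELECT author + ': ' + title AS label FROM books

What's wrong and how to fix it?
Bug: SQLite uses || for string concatenation; + coerces text to numbers (yielding 0)

Fix: Use the || operator for string concatenation

Corrected query:
SELECT author || ': ' || title AS label FROM books

Result:
label                        
-----------------------------
Orwell: Burmese Days         
Asimov: The Caves of Steel   
Le Guin: The Lathe of Heaven 
Asimov: Second Foundation    
Asimov: Foundation           
Le Guin: The Lathe of Heaven 
Le Guin: A Wizard of Earthsea
Asimov: Second Foundation    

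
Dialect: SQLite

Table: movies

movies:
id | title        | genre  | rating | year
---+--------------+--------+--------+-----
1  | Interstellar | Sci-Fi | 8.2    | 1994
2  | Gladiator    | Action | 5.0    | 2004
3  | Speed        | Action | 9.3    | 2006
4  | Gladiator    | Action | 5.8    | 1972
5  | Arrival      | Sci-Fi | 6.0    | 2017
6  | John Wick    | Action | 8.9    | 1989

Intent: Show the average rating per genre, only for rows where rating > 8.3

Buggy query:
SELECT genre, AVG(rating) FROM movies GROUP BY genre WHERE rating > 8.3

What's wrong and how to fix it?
Bug: WHERE cannot follow GROUP BY

Fix: Move the WHERE clause before GROUP BY

Corrected query:
SELECT genre, AVG(rating) FROM movies WHERE rating > 8.3 GROUP BY genre

Result:
genre  | AVG(rating)
-------+------------
Action | 9.1        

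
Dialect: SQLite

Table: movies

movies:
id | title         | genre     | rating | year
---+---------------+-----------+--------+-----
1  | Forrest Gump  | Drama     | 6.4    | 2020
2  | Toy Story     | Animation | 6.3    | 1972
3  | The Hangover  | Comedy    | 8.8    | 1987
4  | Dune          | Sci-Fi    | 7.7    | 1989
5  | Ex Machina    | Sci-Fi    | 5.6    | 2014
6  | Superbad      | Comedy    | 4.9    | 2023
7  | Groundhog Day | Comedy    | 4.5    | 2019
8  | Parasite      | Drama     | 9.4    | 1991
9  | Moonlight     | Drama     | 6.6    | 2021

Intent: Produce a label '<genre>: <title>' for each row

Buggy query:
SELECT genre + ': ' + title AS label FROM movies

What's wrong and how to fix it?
Bug: '+' is numeric addition; on text columns SQLite converts them to 0 instead of concatenating

Fix: Use the || operator for string concatenation

Corrected query:
SELECT genre || ': ' || title AS label FROM movies

Result:
label                
---------------------
Drama: Forrest Gump  
Animation: Toy Story 
Comedy: The Hangover 
Sci-Fi: Dune         
Sci-Fi: Ex Machina   
Comedy: Superbad     
Comedy: Groundhog Day
Drama: Parasite      
Drama: Moonlight     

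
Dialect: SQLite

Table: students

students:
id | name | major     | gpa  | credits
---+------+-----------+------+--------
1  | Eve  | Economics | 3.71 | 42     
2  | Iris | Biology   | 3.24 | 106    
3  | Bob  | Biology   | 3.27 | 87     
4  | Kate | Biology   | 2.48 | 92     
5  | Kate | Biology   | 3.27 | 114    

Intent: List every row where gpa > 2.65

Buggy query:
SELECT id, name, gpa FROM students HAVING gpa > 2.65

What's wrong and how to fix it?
Bug: HAVING filters the output of aggregation, but this query has no GROUP BY and no aggregate functions, so SQLite rejects it (HAVING clause on a non-aggregate query); the condition here is per row

Fix: Use WHERE for row-level filtering

Corrected query:
SELECT id, name, gpa FROM students WHERE gpa > 2.65

Result:
id | name | gpa 
---+------+-----
1  | Eve  | 3.71
2  | Iris | 3.24
3  | Bob  | 3.27
5  | Kate | 3.27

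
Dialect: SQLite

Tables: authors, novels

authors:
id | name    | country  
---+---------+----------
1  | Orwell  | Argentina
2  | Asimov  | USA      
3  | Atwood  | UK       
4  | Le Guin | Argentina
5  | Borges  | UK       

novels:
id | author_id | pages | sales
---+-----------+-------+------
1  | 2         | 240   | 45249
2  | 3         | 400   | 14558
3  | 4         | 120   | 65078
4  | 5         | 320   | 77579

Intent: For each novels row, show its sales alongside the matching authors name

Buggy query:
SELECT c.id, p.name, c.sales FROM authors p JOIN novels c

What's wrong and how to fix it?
Bug: JOIN with no ON clause produces a cartesian product; every novels row pairs with every authors row

Fix: Specify the join condition linking the foreign key to the parent id

Corrected query:
SELECT c.id, p.name, c.sales FROM authors p JOIN novels c ON c.author_id = p.id

Result:
id | name    | sales
---+---------+------
1  | Asimov  | 45249
2  | Atwood  | 14558
3  | Le Guin | 65078
4  | Borges  | 77579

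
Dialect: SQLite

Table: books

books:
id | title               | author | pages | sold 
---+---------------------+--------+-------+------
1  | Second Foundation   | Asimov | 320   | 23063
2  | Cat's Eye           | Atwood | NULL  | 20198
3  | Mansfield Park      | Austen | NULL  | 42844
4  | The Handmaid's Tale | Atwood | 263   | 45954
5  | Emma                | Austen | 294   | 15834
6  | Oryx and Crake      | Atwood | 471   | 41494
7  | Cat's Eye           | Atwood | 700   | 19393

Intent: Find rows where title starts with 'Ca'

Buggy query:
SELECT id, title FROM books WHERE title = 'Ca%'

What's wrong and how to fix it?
Bug: '=' compares the literal string including the % character; pattern matching needs LIKE

Fix: Use LIKE for wildcard pattern matching

Corrected query:
SELECT id, title FROM books WHERE title LIKE 'Ca%'

Result:
id | title    
---+----------
2  | Cat's Eye
7  | Cat's Eye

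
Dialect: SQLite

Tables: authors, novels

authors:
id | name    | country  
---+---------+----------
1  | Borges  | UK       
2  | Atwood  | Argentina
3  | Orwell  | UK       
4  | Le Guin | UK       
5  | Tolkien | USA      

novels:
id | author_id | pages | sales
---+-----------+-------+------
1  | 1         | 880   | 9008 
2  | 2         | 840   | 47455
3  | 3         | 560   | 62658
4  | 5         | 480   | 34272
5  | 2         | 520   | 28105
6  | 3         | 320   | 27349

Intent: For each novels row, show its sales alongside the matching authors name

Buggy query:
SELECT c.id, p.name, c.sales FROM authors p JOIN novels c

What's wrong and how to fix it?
Bug: JOIN with no ON clause produces a cartesian product; every novels row pairs with every authors row

Fix: Specify the join condition linking the foreign key to the parent id

Corrected query:
SELECT c.id, p.name, c.sales FROM authors p JOIN novels c ON c.author_id = p.id

Result:
id | name    | sales
---+---------+------
1  | Borges  | 9008 
2  | Atwood  | 47455
3  | Orwell  | 62658
4  | Tolkien | 34272
5  | Atwood  | 28105
6  | Orwell  | 27349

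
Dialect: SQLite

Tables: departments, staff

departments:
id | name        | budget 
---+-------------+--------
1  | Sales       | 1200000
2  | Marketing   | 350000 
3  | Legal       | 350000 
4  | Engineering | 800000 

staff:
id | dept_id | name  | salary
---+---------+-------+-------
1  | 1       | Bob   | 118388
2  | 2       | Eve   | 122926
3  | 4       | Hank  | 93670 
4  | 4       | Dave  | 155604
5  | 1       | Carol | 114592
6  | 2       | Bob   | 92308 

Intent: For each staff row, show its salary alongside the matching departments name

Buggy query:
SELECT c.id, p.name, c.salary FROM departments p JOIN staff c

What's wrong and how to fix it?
Bug: Missing join condition: each staff row is matched to all departments rows instead of just its own

Fix: Add ON c.dept_id = p.id to the JOIN

Corrected query:
SELECT c.id, p.name, c.salary FROM departments p JOIN staff c ON c.dept_id = p.id

Result:
id | name        | salary
---+-------------+-------
1  | Sales       | 118388
2  | Marketing   | 122926
3  | Engineering | 93670 
4  | Engineering | 155604
5  | Sales       | 114592
6  | Marketing   | 92308 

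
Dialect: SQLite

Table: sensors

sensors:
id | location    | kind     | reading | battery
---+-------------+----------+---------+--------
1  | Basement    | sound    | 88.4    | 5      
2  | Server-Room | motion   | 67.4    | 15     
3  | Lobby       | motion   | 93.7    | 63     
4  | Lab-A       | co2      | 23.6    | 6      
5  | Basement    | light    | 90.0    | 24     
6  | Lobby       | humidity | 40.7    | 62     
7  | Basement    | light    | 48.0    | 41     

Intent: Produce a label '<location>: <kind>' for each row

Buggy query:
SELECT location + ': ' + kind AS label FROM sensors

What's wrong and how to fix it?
Bug: SQLite uses || for string concatenation; + coerces text to numbers (yielding 0)

Fix: Replace + with || to concatenate text

Corrected query:
SELECT location || ': ' || kind AS label FROM sensors

Result:
label              
-------------------
Basement: sound    
Server-Room: motion
Lobby: motion      
Lab-A: co2         
Basement: light    
Lobby: humidity    
Basement: light    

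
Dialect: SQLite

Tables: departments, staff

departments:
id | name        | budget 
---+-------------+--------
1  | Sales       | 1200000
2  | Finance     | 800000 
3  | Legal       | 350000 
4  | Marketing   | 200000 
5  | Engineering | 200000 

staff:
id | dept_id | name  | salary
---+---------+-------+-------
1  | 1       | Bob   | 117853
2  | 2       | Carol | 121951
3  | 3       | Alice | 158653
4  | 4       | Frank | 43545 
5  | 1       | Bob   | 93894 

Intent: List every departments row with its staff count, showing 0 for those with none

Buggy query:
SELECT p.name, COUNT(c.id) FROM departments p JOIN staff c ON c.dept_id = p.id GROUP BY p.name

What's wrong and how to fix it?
Bug: An inner join excludes parents with zero children

Fix: Switch to LEFT JOIN to retain unmatched parent rows

Corrected query:
SELECT p.name, COUNT(c.id) FROM departments p LEFT JOIN staff c ON c.dept_id = p.id GROUP BY p.name

Result:
name        | COUNT(c.id)
------------+------------
Engineering | 0          
Finance     | 1          
Legal       | 1          
Marketing   | 1          
Sales       | 2          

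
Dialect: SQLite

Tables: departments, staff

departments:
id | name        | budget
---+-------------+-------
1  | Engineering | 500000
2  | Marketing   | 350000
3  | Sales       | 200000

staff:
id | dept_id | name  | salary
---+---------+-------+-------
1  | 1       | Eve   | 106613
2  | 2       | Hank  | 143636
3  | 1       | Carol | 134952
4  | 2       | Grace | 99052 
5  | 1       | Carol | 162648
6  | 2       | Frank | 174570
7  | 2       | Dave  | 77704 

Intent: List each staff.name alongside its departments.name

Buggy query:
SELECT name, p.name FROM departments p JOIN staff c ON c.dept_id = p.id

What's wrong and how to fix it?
Bug: 'name' exists in both joined tables, so the database can't tell which one is meant

Fix: Prefix ambiguous columns with the table alias

Corrected query:
SELECT c.name, p.name FROM departments p JOIN staff c ON c.dept_id = p.id

Result:
name  | name       
------+------------
Eve   | Engineering
Hank  | Marketing  
Carol | Engineering
Grace | Marketing  
Carol | Engineering
Frank | Marketing  
Dave  | Marketing  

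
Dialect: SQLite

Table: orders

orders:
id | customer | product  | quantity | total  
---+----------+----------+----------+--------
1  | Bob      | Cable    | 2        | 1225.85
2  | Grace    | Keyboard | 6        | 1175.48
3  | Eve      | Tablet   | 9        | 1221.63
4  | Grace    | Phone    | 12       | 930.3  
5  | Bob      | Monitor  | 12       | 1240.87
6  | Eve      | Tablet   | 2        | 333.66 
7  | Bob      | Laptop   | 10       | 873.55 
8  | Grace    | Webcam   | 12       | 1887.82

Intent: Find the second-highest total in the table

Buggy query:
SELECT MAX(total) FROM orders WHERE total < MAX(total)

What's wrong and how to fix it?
Bug: MAX(total) on the right of the comparison is an aggregate-in-WHERE error

Fix: Put the inner MAX in a scalar subquery

Corrected query:
SELECT MAX(total) FROM orders WHERE total < (SELECT MAX(total) FROM orders)

Result:
MAX(total)
----------
1240.87   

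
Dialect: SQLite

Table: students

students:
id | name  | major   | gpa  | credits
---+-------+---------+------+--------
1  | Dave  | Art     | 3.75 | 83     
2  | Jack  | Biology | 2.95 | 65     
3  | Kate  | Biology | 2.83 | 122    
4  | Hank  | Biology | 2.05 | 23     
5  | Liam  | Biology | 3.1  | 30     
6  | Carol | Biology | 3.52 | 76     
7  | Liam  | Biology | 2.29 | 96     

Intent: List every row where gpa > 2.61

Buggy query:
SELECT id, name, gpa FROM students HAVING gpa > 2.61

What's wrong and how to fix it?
Bug: This is a non-aggregate query (no GROUP BY, no aggregates), so in SQLite the HAVING clause is invalid here; a row-level condition belongs in WHERE

Fix: Use WHERE for row-level filtering

Corrected query:
SELECT id, name, gpa FROM students WHERE gpa > 2.61

Result:
id | name  | gpa 
---+-------+-----
1  | Dave  | 3.75
2  | Jack  | 2.95
3  | Kate  | 2.83
5  | Liam  | 3.1 
6  | Carol | 3.52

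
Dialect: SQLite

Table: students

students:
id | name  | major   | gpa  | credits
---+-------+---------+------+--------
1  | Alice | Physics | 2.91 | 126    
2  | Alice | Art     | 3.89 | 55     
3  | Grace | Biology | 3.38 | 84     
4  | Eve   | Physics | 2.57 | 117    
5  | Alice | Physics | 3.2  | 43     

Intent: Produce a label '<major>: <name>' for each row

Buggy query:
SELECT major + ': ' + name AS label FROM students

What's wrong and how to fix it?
Bug: SQLite uses || for string concatenation; + coerces text to numbers (yielding 0)

Fix: Use the || operator for string concatenation

Corrected query:
SELECT major || ': ' || name AS label FROM students

Result:
label         
--------------
Physics: Alice
Art: Alice    
Biology: Grace
Physics: Eve  
Physics: Alice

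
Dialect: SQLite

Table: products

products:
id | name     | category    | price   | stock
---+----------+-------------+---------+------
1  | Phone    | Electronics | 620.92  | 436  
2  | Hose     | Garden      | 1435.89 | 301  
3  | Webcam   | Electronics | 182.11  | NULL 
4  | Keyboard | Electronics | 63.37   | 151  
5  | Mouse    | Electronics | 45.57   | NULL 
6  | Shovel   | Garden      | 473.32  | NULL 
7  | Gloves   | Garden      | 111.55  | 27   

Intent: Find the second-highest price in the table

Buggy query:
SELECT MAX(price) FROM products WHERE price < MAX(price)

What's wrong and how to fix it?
Bug: MAX(price) on the right of the comparison is an aggregate-in-WHERE error

Fix: Compute the overall MAX in a subquery, then take MAX of rows below it

Corrected query:
SELECT MAX(price) FROM products WHERE price < (SELECT MAX(price) FROM products)

Result:
MAX(price)
----------
620.92    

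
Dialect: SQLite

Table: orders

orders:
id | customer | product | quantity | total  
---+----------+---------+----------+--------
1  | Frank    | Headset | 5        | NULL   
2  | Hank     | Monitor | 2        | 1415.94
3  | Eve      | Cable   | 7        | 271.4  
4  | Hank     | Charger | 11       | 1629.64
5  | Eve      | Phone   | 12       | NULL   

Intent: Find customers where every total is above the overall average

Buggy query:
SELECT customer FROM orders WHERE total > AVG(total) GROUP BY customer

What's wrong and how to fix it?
Bug: WHERE evaluates per row before aggregation, so AVG() is unavailable

Fix: Use a subquery for AVG and a HAVING MIN(...) filter so the condition holds for every row in the group

Corrected query:
SELECT customer FROM orders GROUP BY customer HAVING MIN(total) > (SELECT AVG(total) FROM orders)

Result:
customer
--------
Hank    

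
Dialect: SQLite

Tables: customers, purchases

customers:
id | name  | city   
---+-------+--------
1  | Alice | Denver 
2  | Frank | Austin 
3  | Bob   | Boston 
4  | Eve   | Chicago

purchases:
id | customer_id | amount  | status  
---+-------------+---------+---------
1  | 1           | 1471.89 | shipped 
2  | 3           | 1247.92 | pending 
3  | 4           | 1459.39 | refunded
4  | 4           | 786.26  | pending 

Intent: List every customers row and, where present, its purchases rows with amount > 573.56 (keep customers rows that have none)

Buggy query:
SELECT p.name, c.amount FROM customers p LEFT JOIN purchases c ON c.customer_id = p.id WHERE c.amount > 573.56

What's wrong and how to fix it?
Bug: Filtering c.amount in WHERE discards the NULL rows produced by LEFT JOIN, turning it into an inner join

Fix: Put 'c.amount > 573.56' in the JOIN's ON clause instead of WHERE

Corrected query:
SELECT p.name, c.amount FROM customers p LEFT JOIN purchases c ON c.customer_id = p.id AND c.amount > 573.56

Result:
name  | amount 
------+--------
Alice | 1471.89
Frank | NULL   
Bob   | 1247.92
Eve   | 786.26 
Eve   | 1459.39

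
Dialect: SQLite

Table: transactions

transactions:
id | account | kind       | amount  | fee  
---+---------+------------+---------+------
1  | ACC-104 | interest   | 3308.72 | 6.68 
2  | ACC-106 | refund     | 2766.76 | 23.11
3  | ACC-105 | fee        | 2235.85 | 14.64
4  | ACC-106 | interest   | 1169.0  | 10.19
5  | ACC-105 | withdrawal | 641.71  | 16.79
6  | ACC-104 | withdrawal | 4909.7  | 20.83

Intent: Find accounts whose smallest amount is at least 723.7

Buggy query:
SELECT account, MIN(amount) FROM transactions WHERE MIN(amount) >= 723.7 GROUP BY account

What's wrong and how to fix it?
Bug: MIN() in WHERE is a misuse of aggregate

Fix: Replace WHERE with HAVING after the GROUP BY

Corrected query:
SELECT account, MIN(amount) FROM transactions GROUP BY account HAVING MIN(amount) >= 723.7

Result:
account | MIN(amount)
--------+------------
ACC-104 | 3308.72    
ACC-106 | 1169       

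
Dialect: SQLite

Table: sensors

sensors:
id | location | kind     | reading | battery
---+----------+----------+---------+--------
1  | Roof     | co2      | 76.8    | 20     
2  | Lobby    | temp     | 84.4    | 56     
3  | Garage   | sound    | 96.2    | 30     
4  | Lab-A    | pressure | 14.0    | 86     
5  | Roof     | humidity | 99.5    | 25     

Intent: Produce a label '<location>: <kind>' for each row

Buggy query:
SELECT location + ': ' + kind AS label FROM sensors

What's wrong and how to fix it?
Bug: SQLite uses || for string concatenation; + coerces text to numbers (yielding 0)

Fix: Replace + with || to concatenate text

Corrected query:
SELECT location || ': ' || kind AS label FROM sensors

Result:
label          
---------------
Roof: co2      
Lobby: temp    
Garage: sound  
Lab-A: pressure
Roof: humidity 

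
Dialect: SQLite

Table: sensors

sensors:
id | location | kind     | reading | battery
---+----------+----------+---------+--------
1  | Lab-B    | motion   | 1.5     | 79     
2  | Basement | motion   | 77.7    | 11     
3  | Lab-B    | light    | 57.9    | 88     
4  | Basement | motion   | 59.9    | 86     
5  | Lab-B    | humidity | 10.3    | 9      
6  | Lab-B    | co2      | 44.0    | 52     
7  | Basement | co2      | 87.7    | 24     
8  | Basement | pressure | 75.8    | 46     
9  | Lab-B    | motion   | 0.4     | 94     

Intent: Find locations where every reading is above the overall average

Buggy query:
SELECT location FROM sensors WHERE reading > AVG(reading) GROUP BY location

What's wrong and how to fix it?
Bug: AVG() is an aggregate; it can't sit directly in WHERE

Fix: Compute the overall average in a scalar subquery and compare each group's MIN against it in HAVING

Corrected query:
SELECT location FROM sensors GROUP BY location HAVING MIN(reading) > (SELECT AVG(reading) FROM sensors)

Result:
location
--------
Basement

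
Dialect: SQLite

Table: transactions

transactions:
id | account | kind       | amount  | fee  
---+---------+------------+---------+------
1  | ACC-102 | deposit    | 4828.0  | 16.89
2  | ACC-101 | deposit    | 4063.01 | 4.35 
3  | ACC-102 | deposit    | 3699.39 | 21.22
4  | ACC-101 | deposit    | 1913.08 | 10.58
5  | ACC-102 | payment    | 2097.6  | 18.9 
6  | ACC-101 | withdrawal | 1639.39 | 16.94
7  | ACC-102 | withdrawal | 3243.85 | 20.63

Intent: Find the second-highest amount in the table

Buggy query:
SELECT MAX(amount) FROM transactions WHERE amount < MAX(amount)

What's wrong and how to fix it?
Bug: MAX(amount) on the right of the comparison is an aggregate-in-WHERE error

Fix: Put the inner MAX in a scalar subquery

Corrected query:
SELECT MAX(amount) FROM transactions WHERE amount < (SELECT MAX(amount) FROM transactions)

Result:
MAX(amount)
-----------
4063.01    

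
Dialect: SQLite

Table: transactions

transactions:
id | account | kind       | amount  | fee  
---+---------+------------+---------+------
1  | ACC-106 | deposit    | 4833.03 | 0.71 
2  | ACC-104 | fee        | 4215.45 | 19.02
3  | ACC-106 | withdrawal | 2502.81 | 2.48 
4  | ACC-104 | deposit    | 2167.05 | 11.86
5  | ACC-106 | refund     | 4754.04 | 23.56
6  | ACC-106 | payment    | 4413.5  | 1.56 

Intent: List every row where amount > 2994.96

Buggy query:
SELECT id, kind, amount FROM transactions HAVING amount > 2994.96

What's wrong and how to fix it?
Bug: HAVING filters the output of aggregation, but this query has no GROUP BY and no aggregate functions, so SQLite rejects it (HAVING clause on a non-aggregate query); the condition here is per row

Fix: Use WHERE for row-level filtering

Corrected query:
SELECT id, kind, amount FROM transactions WHERE amount > 2994.96

Result:
id | kind    | amount 
---+---------+--------
1  | deposit | 4833.03
2  | fee     | 4215.45
5  | refund  | 4754.04
6  | payment | 4413.5 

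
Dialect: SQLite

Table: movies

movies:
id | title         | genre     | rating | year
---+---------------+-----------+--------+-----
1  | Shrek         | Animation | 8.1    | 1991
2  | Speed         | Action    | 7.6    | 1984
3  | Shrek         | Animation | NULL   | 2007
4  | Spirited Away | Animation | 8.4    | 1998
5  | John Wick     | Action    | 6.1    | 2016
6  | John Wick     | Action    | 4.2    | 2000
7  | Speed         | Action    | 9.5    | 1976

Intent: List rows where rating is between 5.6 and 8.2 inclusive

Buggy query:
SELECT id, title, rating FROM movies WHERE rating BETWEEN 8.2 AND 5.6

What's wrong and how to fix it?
Bug: The bounds are reversed; BETWEEN a AND b requires a <= b to match anything

Fix: Write BETWEEN 5.6 AND 8.2

Corrected query:
SELECT id, title, rating FROM movies WHERE rating BETWEEN 5.6 AND 8.2

Result:
id | title     | rating
---+-----------+-------
1  | Shrek     | 8.1   
2  | Speed     | 7.6   
5  | John Wick | 6.1   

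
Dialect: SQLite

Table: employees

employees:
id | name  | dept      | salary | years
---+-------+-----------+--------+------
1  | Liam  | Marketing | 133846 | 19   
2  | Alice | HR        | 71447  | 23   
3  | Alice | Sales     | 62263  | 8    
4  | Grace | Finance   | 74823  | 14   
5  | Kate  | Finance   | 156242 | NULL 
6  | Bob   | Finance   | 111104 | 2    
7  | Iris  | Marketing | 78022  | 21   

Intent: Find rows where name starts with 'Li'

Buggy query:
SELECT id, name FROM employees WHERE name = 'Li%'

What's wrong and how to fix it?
Bug: Wildcards only work with LIKE; '=' treats '%' as a literal character

Fix: Use LIKE for wildcard pattern matching

Corrected query:
SELECT id, name FROM employees WHERE name LIKE 'Li%'

Result:
id | name
---+-----
1  | Liam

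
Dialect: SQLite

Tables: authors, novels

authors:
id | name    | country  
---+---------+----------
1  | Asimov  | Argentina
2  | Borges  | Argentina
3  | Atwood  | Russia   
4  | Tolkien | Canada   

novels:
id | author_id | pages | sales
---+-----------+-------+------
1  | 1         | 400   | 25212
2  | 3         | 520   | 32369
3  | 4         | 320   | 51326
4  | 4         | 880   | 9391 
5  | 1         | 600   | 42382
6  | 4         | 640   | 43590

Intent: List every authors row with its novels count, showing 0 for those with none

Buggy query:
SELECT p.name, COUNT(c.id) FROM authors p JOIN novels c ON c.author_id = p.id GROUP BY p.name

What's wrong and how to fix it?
Bug: INNER JOIN drops authors rows that have no matching novels rows

Fix: Use LEFT JOIN so parents without children still appear (COUNT(c.id) gives 0)

Corrected query:
SELECT p.name, COUNT(c.id) FROM authors p LEFT JOIN novels c ON c.author_id = p.id GROUP BY p.name

Result:
name    | COUNT(c.id)
--------+------------
Asimov  | 2          
Atwood  | 1          
Borges  | 0          
Tolkien | 3          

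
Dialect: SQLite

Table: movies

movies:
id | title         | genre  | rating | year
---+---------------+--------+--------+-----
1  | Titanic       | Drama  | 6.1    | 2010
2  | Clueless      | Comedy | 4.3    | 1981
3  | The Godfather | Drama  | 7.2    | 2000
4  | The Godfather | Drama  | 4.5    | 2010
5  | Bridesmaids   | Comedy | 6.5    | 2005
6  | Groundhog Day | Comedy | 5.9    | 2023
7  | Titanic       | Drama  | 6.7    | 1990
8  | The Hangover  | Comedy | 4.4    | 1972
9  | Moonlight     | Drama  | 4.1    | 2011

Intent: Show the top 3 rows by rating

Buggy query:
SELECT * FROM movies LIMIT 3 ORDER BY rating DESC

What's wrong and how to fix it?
Bug: LIMIT must come after ORDER BY

Fix: Sort with ORDER BY, then apply LIMIT

Corrected query:
SELECT * FROM movies ORDER BY rating DESC LIMIT 3

Result:
id | title         | genre  | rating | year
---+---------------+--------+--------+-----
3  | The Godfather | Drama  | 7.2    | 2000
7  | Titanic       | Drama  | 6.7    | 1990
5  | Bridesmaids   | Comedy | 6.5    | 2005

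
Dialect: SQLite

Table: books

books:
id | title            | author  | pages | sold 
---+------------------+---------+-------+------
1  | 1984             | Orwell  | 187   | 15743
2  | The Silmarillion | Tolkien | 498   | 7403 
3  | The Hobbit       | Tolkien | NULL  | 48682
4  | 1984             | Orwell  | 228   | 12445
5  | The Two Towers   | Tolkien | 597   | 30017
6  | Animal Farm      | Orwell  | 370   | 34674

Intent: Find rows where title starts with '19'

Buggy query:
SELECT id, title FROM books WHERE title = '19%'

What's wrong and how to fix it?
Bug: '=' compares the literal string including the % character; pattern matching needs LIKE

Fix: Replace '=' with LIKE so '19%' is treated as a pattern

Corrected query:
SELECT id, title FROM books WHERE title LIKE '19%'

Result:
id | title
---+------
1  | 1984 
4  | 1984 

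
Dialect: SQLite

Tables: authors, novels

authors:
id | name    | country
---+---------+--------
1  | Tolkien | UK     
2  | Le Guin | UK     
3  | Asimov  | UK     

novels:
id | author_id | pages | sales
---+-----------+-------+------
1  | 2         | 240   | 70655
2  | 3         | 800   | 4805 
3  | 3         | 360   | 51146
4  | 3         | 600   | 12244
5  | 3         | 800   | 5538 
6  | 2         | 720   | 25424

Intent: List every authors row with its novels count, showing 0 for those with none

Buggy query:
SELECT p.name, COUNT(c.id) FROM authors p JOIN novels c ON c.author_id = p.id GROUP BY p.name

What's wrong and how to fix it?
Bug: INNER JOIN drops authors rows that have no matching novels rows

Fix: Switch to LEFT JOIN to retain unmatched parent rows

Corrected query:
SELECT p.name, COUNT(c.id) FROM authors p LEFT JOIN novels c ON c.author_id = p.id GROUP BY p.name

Result:
name    | COUNT(c.id)
--------+------------
Asimov  | 4          
Le Guin | 2          
Tolkien | 0          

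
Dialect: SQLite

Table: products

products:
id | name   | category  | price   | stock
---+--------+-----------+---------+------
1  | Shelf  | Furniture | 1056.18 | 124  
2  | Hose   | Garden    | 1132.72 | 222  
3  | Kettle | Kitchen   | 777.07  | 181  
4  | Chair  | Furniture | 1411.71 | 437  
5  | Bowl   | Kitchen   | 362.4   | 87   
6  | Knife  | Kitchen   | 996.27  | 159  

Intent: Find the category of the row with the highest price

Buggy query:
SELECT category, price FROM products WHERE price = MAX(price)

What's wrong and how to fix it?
Bug: MAX(price) is an aggregate and cannot be used directly in WHERE

Fix: Use a subquery: WHERE price = (SELECT MAX(price) FROM products)

Corrected query:
SELECT category, price FROM products WHERE price = (SELECT MAX(price) FROM products)

Result:
category  | price  
----------+--------
Furniture | 1411.71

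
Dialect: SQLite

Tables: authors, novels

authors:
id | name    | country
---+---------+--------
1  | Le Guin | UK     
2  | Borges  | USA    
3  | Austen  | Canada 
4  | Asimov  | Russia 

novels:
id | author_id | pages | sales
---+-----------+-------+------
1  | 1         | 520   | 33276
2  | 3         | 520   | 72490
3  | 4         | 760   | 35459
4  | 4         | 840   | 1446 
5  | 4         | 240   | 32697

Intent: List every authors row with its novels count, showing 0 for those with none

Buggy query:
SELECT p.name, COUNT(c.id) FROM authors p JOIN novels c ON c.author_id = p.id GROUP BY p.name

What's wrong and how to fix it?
Bug: INNER JOIN drops authors rows that have no matching novels rows

Fix: Switch to LEFT JOIN to retain unmatched parent rows

Corrected query:
SELECT p.name, COUNT(c.id) FROM authors p LEFT JOIN novels c ON c.author_id = p.id GROUP BY p.name

Result:
name    | COUNT(c.id)
--------+------------
Asimov  | 3          
Austen  | 1          
Borges  | 0          
Le Guin | 1          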